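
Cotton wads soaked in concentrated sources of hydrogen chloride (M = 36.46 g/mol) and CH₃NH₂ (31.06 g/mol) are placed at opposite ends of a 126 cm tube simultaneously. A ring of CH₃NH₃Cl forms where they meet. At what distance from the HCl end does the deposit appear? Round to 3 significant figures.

In equal time, each gas travels a distance ∝ its rate ∝ 1/√M, so d_HCl/d_CH₃NH₂ = √(M_CH₃NH₂/M_HCl) = √(31.06/36.46) = 0.9230.
With d_HCl + d_CH₃NH₂ = 126 cm, d_CH₃NH₂ = 126/(1 + 0.9230) = 65.52 cm.
d_HCl = 126 − 65.52 = 60.5 cm.

60.5 cm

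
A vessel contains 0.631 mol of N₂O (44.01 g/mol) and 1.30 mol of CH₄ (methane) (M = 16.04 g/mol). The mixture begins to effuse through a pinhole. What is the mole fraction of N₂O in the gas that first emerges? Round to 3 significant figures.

Rate_i ∝ x_i/√M_i (Graham's law weighted by mole fraction), so the effusate composition follows n_i/√M_i.
Mole fraction of N₂O in the effusate = (n_N₂O/√M_N₂O) / (n_N₂O/√M_N₂O + n_CH₄/√M_CH₄)
= (0.631/√44.01) / (0.631/√44.01 + 1.30/√16.04) = 0.09512/(0.09512 + 0.3246) = 0.227.

0.227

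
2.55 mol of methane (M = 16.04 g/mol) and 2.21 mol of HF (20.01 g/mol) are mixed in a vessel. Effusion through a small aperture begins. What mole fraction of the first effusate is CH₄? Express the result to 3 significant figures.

0.563

Each component's effusion rate ∝ (its partial pressure)·(1/√M) ∝ n_i/√M_i.
So x_CH₄ in the escaping gas = (n_CH₄/√M_CH₄) / Σ(n_i/√M_i)
= (2.55/√16.04) / (2.55/√16.04 + 2.21/√20.01) = 0.6367/(0.6367 + 0.4940) = 0.563.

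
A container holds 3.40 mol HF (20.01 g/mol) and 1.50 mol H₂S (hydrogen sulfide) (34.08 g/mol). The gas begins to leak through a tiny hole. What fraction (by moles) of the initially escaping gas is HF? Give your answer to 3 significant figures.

0.747

Effusion rate of each component ∝ n_i/√M_i (partial pressure × 1/√M).
x_HF(eff) = (n_HF/√M_HF) / (n_HF/√M_HF + n_H₂S/√M_H₂S)
= (3.40/√20.01) / (3.40/√20.01 + 1.50/√34.08) = 0.7601/(0.7601 + 0.2569) = 0.747.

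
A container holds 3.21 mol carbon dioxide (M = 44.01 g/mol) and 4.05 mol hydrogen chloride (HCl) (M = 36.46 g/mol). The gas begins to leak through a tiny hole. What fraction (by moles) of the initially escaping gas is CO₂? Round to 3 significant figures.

Each component's effusion rate ∝ (its partial pressure)·(1/√M) ∝ n_i/√M_i.
So x_CO₂ in the escaping gas = (n_CO₂/√M_CO₂) / Σ(n_i/√M_i)
= (3.21/√44.01) / (3.21/√44.01 + 4.05/√36.46) = 0.4839/(0.4839 + 0.6707) = 0.419.

0.419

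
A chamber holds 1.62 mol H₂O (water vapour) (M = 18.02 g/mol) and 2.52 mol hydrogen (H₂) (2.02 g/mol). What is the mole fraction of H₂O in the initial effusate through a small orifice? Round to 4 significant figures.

0.1771

Effusion rate of each component ∝ n_i/√M_i (partial pressure × 1/√M).
Mole fraction of H₂O in the effusate = (n_H₂O/√M_H₂O) / (n_H₂O/√M_H₂O + n_H₂/√M_H₂)
= (1.62/√18.02) / (1.62/√18.02 + 2.52/√2.02) = 0.3816/(0.3816 + 1.773) = 0.1771.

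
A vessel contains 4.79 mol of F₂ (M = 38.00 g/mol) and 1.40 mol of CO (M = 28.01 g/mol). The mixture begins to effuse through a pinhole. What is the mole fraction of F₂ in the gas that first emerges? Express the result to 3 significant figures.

Effusion rate of each component ∝ n_i/√M_i (partial pressure × 1/√M).
So x_F₂ in the escaping gas = (n_F₂/√M_F₂) / Σ(n_i/√M_i)
= (4.79/√38.00) / (4.79/√38.00 + 1.40/√28.01) = 0.7770/(0.7770 + 0.2645) = 0.746.

0.746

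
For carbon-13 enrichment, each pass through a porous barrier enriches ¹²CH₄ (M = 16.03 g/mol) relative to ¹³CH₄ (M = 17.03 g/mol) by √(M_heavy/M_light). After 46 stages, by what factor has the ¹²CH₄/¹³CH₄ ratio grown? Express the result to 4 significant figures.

4.022

Each stage multiplies the ratio by α = √(17.03/16.03), so after 46 stages the overall factor is α^46 = (17.03/16.03)^(46/2).
= 1.06238^23 = 4.022.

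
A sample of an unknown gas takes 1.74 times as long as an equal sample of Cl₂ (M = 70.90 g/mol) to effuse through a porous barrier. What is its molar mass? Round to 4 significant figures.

214.7 g/mol

Graham's law gives t_X/t_Cl₂ = √(M_X/M_Cl₂).
1.74 = √(M_X/70.90)
M_X = 70.90 × 1.74² = 70.90 × 3.028 = 214.7 g/mol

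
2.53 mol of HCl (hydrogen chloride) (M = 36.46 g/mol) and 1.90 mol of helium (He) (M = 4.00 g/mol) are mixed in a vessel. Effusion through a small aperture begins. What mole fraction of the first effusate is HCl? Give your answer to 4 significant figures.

Each component's effusion rate ∝ (its partial pressure)·(1/√M) ∝ n_i/√M_i.
So x_HCl in the escaping gas = (n_HCl/√M_HCl) / Σ(n_i/√M_i)
= (2.53/√36.46) / (2.53/√36.46 + 1.90/√4.00) = 0.4190/(0.4190 + 0.9500) = 0.3061.

0.3061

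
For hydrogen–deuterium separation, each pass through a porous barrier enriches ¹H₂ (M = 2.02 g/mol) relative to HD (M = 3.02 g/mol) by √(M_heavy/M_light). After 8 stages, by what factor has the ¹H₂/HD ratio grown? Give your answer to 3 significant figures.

Each stage multiplies the ratio by α = √(3.02/2.02), so after 8 stages the overall factor is α^8 = (3.02/2.02)^(8/2).
= 1.49505^4 = 5.00.

5.00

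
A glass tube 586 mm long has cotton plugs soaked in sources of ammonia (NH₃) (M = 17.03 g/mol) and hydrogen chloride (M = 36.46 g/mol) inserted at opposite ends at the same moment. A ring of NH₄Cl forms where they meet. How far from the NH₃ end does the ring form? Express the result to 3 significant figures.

348 mm

The fronts meet when d_NH₃ + d_HCl = L with d_NH₃/d_HCl = √(M_HCl/M_NH₃) (Graham's law). Here √(M_HCl/M_NH₃) = √(36.46/17.03) = 1.463.
With d_NH₃ + d_HCl = 586 mm, d_HCl = 586/(1 + 1.463) = 237.9 mm.
d_NH₃ = 586 − 237.9 = 348 mm.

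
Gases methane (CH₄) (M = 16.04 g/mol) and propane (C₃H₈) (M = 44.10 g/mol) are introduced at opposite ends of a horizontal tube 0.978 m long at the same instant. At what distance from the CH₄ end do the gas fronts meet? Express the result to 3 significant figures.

0.610 m

Graham's law gives d_CH₄/d_C₃H₈ = rate_CH₄/rate_C₃H₈ = √(M_C₃H₈/M_CH₄) = √(44.10/16.04) = 1.658.
With d_CH₄ + d_C₃H₈ = 0.978 m, d_C₃H₈ = 0.978/(1 + 1.658) = 0.3679 m.
d_CH₄ = 0.978 − 0.3679 = 0.610 m.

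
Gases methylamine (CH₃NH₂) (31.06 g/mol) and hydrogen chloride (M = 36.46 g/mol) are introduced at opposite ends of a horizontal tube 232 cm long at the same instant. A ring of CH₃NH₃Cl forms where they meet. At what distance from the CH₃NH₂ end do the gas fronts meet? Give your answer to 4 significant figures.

120.6 cm

In equal time, each gas travels a distance ∝ its rate ∝ 1/√M, so d_CH₃NH₂/d_HCl = √(M_HCl/M_CH₃NH₂) = √(36.46/31.06) = 1.083.
With d_CH₃NH₂ + d_HCl = 232 cm, d_HCl = 232/(1 + 1.083) = 111.4 cm.
d_CH₃NH₂ = 232 − 111.4 = 120.6 cm.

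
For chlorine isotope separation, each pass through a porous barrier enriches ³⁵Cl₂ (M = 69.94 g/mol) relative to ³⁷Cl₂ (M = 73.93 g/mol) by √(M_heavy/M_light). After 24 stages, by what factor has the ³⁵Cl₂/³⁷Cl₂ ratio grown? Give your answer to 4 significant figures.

1.946

Each stage multiplies the ratio by α = √(73.93/69.94), so after 24 stages the overall factor is α^24 = (73.93/69.94)^(24/2).
= 1.05705^12 = 1.946.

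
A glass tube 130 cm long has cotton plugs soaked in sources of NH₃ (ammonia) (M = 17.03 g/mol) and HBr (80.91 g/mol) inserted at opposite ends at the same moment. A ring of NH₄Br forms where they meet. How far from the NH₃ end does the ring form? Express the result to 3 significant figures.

In equal time, each gas travels a distance ∝ its rate ∝ 1/√M, so d_NH₃/d_HBr = √(M_HBr/M_NH₃) = √(80.91/17.03) = 2.180.
With d_NH₃ + d_HBr = 130 cm, d_HBr = 130/(1 + 2.180) = 40.88 cm.
d_NH₃ = 130 − 40.88 = 89.1 cm.

89.1 cm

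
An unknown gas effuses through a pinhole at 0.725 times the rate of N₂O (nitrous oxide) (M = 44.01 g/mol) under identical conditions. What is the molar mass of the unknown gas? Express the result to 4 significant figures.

83.73 g/mol

Since effusion rate ∝ 1/√M, rate_X/rate_N₂O = √(M_N₂O/M_X).
0.725 = √(44.01/M_X)
M_X = 44.01 / 0.725² = 44.01 / 0.5256 = 83.73 g/mol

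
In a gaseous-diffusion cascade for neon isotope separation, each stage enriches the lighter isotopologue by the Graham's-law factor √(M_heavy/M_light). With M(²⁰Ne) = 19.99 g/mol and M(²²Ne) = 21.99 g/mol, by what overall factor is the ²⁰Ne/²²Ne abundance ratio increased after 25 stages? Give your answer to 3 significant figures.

After 25 stages the ratio has grown by (√(21.99/19.99))^25 = (21.99/19.99)^(25/2).
= 1.10005^(25/2) = 3.29.

3.29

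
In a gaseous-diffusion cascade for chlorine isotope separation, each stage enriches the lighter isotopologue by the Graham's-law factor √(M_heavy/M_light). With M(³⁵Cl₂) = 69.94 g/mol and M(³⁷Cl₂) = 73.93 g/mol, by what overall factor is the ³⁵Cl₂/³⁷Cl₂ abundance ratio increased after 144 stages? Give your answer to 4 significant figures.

After 144 stages the ratio has grown by (√(73.93/69.94))^144 = (73.93/69.94)^(144/2).
= 1.05705^72 = 54.31.

54.31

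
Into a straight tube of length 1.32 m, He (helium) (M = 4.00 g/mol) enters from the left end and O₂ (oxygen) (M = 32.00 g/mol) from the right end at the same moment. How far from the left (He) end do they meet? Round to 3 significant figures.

Graham's law gives d_He/d_O₂ = rate_He/rate_O₂ = √(M_O₂/M_He) = √(32.00/4.00) = 2.828.
With d_He + d_O₂ = 1.32 m, d_O₂ = 1.32/(1 + 2.828) = 0.3448 m.
d_He = 1.32 − 0.3448 = 0.975 m.

0.975 m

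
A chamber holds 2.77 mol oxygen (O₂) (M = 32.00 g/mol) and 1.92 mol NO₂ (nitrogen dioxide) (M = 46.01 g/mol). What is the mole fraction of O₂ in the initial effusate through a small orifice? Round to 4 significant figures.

0.6337

The effusion rate of species i is ∝ p_i/√M_i ∝ n_i/√M_i.
So x_O₂ in the escaping gas = (n_O₂/√M_O₂) / Σ(n_i/√M_i)
= (2.77/√32.00) / (2.77/√32.00 + 1.92/√46.01) = 0.4897/(0.4897 + 0.2831) = 0.6337.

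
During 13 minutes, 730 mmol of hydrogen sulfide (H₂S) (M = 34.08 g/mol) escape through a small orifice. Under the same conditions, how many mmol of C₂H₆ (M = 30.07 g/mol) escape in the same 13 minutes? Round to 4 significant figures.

From Graham's law, rate_C₂H₆/rate_H₂S = √(M_H₂S/M_C₂H₆) = √(34.08/30.07) = √1.133 = 1.065.
So the amount for C₂H₆ is 730 × 1.065 = 777.2 mmol.

777.2 mmol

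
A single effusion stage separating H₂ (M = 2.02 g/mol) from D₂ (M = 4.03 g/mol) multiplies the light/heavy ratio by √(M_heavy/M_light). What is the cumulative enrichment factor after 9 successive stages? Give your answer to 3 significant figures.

The single-stage factor is √(M_heavy/M_light), so 9 stages give [√(4.03/2.02)]^9 = (4.03/2.02)^(9/2).
= 1.99505^(9/2) = 22.4.

22.4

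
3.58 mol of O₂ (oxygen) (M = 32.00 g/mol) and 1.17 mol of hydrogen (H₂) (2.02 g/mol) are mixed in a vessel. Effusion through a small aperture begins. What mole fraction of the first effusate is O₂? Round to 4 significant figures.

Each component's effusion rate ∝ (its partial pressure)·(1/√M) ∝ n_i/√M_i.
So x_O₂ in the escaping gas = (n_O₂/√M_O₂) / Σ(n_i/√M_i)
= (3.58/√32.00) / (3.58/√32.00 + 1.17/√2.02) = 0.6329/(0.6329 + 0.8232) = 0.4346.

0.4346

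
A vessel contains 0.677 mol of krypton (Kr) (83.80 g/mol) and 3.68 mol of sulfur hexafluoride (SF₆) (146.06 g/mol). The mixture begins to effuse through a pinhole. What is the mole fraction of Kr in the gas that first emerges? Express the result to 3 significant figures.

0.195

Rate_i ∝ x_i/√M_i (Graham's law weighted by mole fraction), so the effusate composition follows n_i/√M_i.
So x_Kr in the escaping gas = (n_Kr/√M_Kr) / Σ(n_i/√M_i)
= (0.677/√83.80) / (0.677/√83.80 + 3.68/√146.06) = 0.07395/(0.07395 + 0.3045) = 0.195.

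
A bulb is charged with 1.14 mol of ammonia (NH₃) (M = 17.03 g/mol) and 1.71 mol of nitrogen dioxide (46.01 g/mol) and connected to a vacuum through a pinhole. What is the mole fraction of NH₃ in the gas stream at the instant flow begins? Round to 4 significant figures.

0.5229

Rate_i ∝ x_i/√M_i (Graham's law weighted by mole fraction), so the effusate composition follows n_i/√M_i.
Mole fraction of NH₃ in the effusate = (n_NH₃/√M_NH₃) / (n_NH₃/√M_NH₃ + n_NO₂/√M_NO₂)
= (1.14/√17.03) / (1.14/√17.03 + 1.71/√46.01) = 0.2762/(0.2762 + 0.2521) = 0.5229.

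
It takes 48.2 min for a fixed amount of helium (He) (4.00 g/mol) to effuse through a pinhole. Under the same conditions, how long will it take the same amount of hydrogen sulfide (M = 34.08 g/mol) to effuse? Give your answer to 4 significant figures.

Since effusion rate ∝ 1/√M, t_H₂S/t_He = √(M_H₂S/M_He) = √(34.08/4.00) = √8.520 = 2.919.
So the time for H₂S is 48.2 × 2.919 = 140.7 min.

140.7 min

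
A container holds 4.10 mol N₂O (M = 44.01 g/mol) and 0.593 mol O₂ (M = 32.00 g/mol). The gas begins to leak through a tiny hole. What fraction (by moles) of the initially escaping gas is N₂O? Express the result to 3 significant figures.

0.855

Each component's effusion rate ∝ (its partial pressure)·(1/√M) ∝ n_i/√M_i.
Mole fraction of N₂O in the effusate = (n_N₂O/√M_N₂O) / (n_N₂O/√M_N₂O + n_O₂/√M_O₂)
= (4.10/√44.01) / (4.10/√44.01 + 0.593/√32.00) = 0.6180/(0.6180 + 0.1048) = 0.855.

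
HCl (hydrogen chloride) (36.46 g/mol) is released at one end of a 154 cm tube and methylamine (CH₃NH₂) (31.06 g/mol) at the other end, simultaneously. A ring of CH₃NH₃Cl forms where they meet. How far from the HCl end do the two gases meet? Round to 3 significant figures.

In equal time, each gas travels a distance ∝ its rate ∝ 1/√M, so d_HCl/d_CH₃NH₂ = √(M_CH₃NH₂/M_HCl) = √(31.06/36.46) = 0.9230.
With d_HCl + d_CH₃NH₂ = 154 cm, d_CH₃NH₂ = 154/(1 + 0.9230) = 80.08 cm.
d_HCl = 154 − 80.08 = 73.9 cm.

73.9 cm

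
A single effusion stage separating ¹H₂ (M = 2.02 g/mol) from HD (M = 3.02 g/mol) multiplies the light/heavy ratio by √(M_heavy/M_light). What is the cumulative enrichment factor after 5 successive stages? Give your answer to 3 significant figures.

Each stage multiplies the ratio by α = √(3.02/2.02), so after 5 stages the overall factor is α^5 = (3.02/2.02)^(5/2).
= 1.49505^(5/2) = 2.73.

2.73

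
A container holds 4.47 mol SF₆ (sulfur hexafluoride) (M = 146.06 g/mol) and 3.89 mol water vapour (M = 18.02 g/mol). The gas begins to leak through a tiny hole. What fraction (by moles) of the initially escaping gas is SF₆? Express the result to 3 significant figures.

0.288

Effusion rate of each component ∝ n_i/√M_i (partial pressure × 1/√M).
So x_SF₆ in the escaping gas = (n_SF₆/√M_SF₆) / Σ(n_i/√M_i)
= (4.47/√146.06) / (4.47/√146.06 + 3.89/√18.02) = 0.3699/(0.3699 + 0.9164) = 0.288.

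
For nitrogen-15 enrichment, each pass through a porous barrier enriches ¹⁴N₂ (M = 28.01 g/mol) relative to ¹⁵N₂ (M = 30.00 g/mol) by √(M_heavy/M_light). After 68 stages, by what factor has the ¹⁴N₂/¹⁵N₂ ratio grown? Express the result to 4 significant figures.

10.32

Overall factor = α^68 with α = √(30.00/28.01), i.e. (30.00/28.01)^(68/2).
= 1.07105^34 = 10.32.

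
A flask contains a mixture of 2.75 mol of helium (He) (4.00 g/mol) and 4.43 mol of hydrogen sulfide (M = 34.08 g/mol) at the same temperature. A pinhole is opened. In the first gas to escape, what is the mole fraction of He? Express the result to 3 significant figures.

Effusion rate of each component ∝ n_i/√M_i (partial pressure × 1/√M).
So x_He in the escaping gas = (n_He/√M_He) / Σ(n_i/√M_i)
= (2.75/√4.00) / (2.75/√4.00 + 4.43/√34.08) = 1.375/(1.375 + 0.7588) = 0.644.

0.644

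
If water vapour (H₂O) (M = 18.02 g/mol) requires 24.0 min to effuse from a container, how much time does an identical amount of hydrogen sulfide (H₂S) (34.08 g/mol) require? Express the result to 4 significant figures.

By Graham's law, t_H₂S/t_H₂O = √(M_H₂S/M_H₂O) = √(34.08/18.02) = √1.891 = 1.375.
So the time for H₂S is 24.0 × 1.375 = 33.01 min.

33.01 min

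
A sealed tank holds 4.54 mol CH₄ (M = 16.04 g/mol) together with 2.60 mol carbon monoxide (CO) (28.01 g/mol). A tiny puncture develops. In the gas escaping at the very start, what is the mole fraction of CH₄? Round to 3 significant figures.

0.698

Each component's effusion rate ∝ (its partial pressure)·(1/√M) ∝ n_i/√M_i.
Mole fraction of CH₄ in the effusate = (n_CH₄/√M_CH₄) / (n_CH₄/√M_CH₄ + n_CO/√M_CO)
= (4.54/√16.04) / (4.54/√16.04 + 2.60/√28.01) = 1.134/(1.134 + 0.4913) = 0.698.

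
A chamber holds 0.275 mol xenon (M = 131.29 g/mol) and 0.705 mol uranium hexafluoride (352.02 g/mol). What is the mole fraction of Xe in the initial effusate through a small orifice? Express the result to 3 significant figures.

0.390

Rate_i ∝ x_i/√M_i (Graham's law weighted by mole fraction), so the effusate composition follows n_i/√M_i.
x_Xe(eff) = (n_Xe/√M_Xe) / (n_Xe/√M_Xe + n_UF₆/√M_UF₆)
= (0.275/√131.29) / (0.275/√131.29 + 0.705/√352.02) = 0.02400/(0.02400 + 0.03758) = 0.390.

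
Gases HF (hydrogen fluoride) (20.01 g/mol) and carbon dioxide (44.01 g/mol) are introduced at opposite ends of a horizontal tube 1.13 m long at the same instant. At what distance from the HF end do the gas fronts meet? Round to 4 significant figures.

0.6749 m

The fronts meet when d_HF + d_CO₂ = L with d_HF/d_CO₂ = √(M_CO₂/M_HF) (Graham's law). Here √(M_CO₂/M_HF) = √(44.01/20.01) = 1.483.
With d_HF + d_CO₂ = 1.13 m, d_CO₂ = 1.13/(1 + 1.483) = 0.4551 m.
d_HF = 1.13 − 0.4551 = 0.6749 m.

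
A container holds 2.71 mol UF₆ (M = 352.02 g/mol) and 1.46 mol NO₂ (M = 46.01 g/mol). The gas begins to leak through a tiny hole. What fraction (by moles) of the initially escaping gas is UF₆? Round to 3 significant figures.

Effusion rate of each component ∝ n_i/√M_i (partial pressure × 1/√M).
Mole fraction of UF₆ in the effusate = (n_UF₆/√M_UF₆) / (n_UF₆/√M_UF₆ + n_NO₂/√M_NO₂)
= (2.71/√352.02) / (2.71/√352.02 + 1.46/√46.01) = 0.1444/(0.1444 + 0.2152) = 0.402.

0.402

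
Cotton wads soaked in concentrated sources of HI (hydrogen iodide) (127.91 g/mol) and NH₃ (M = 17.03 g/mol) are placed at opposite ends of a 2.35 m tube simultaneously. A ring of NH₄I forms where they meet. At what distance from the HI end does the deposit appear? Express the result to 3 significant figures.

0.628 m

Graham's law gives d_HI/d_NH₃ = rate_HI/rate_NH₃ = √(M_NH₃/M_HI) = √(17.03/127.91) = 0.3649.
With d_HI + d_NH₃ = 2.35 m, d_NH₃ = 2.35/(1 + 0.3649) = 1.722 m.
d_HI = 2.35 − 1.722 = 0.628 m.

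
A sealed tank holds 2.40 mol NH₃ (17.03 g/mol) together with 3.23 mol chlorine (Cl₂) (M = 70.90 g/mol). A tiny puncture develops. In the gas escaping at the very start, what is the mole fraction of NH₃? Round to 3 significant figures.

0.603

The effusion rate of species i is ∝ p_i/√M_i ∝ n_i/√M_i.
Mole fraction of NH₃ in the effusate = (n_NH₃/√M_NH₃) / (n_NH₃/√M_NH₃ + n_Cl₂/√M_Cl₂)
= (2.40/√17.03) / (2.40/√17.03 + 3.23/√70.90) = 0.5816/(0.5816 + 0.3836) = 0.603.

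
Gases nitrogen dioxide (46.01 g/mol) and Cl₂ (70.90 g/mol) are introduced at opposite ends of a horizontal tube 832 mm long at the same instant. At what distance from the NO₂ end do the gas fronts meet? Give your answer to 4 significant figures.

In equal time, each gas travels a distance ∝ its rate ∝ 1/√M, so d_NO₂/d_Cl₂ = √(M_Cl₂/M_NO₂) = √(70.90/46.01) = 1.241.
With d_NO₂ + d_Cl₂ = 832 mm, d_Cl₂ = 832/(1 + 1.241) = 371.2 mm.
d_NO₂ = 832 − 371.2 = 460.8 mm.

460.8 mm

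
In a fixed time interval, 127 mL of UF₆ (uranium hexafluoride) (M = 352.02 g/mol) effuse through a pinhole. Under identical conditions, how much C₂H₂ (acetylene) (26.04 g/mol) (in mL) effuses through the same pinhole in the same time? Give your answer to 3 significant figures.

By Graham's law, rate_C₂H₂/rate_UF₆ = √(M_UF₆/M_C₂H₂) = √(352.02/26.04) = √13.52 = 3.677.
So the volume for C₂H₂ is 127 × 3.677 = 467 mL.

467 mL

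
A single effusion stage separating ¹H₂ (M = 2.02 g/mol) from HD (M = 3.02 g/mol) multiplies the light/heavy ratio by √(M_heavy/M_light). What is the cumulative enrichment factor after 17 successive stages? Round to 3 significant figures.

30.5

The single-stage factor is √(M_heavy/M_light), so 17 stages give [√(3.02/2.02)]^17 = (3.02/2.02)^(17/2).
= 1.49505^(17/2) = 30.5.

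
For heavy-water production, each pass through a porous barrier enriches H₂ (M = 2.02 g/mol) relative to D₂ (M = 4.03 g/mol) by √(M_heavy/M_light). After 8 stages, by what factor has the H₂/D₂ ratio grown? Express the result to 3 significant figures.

Each stage multiplies the ratio by α = √(4.03/2.02), so after 8 stages the overall factor is α^8 = (4.03/2.02)^(8/2).
= 1.99505^4 = 15.8.

15.8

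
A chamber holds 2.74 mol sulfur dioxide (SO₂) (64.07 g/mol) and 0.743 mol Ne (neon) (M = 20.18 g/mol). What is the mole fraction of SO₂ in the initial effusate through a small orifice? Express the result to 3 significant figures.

0.674

Rate_i ∝ x_i/√M_i (Graham's law weighted by mole fraction), so the effusate composition follows n_i/√M_i.
x_SO₂(eff) = (n_SO₂/√M_SO₂) / (n_SO₂/√M_SO₂ + n_Ne/√M_Ne)
= (2.74/√64.07) / (2.74/√64.07 + 0.743/√20.18) = 0.3423/(0.3423 + 0.1654) = 0.674.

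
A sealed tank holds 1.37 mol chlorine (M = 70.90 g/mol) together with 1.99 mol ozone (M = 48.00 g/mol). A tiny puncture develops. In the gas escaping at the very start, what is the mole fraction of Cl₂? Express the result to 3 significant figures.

0.362

Rate_i ∝ x_i/√M_i (Graham's law weighted by mole fraction), so the effusate composition follows n_i/√M_i.
Mole fraction of Cl₂ in the effusate = (n_Cl₂/√M_Cl₂) / (n_Cl₂/√M_Cl₂ + n_O₃/√M_O₃)
= (1.37/√70.90) / (1.37/√70.90 + 1.99/√48.00) = 0.1627/(0.1627 + 0.2872) = 0.362.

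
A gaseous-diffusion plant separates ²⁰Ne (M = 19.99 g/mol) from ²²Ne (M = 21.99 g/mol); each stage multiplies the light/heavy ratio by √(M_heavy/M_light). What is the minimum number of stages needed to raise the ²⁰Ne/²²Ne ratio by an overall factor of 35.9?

76

With α = √(21.99/19.99) per stage, ln α = ½ ln(1.10005) = 0.04768.
Need α^N ≥ 35.9 ⇒ N ≥ ln(35.9) / ln α = 3.581 / 0.04768 = 75.10.
Rounding up, N = 76 stages.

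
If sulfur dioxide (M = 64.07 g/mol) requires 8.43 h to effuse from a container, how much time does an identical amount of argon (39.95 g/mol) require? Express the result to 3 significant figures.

From Graham's law, t_Ar/t_SO₂ = √(M_Ar/M_SO₂) = √(39.95/64.07) = √0.6235 = 0.7896.
So the time for Ar is 8.43 × 0.7896 = 6.66 h.

6.66 h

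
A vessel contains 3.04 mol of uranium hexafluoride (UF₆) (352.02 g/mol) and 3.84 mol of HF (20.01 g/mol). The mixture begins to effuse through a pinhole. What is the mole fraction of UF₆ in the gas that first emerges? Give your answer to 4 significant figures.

0.1588

The effusion rate of species i is ∝ p_i/√M_i ∝ n_i/√M_i.
x_UF₆(eff) = (n_UF₆/√M_UF₆) / (n_UF₆/√M_UF₆ + n_HF/√M_HF)
= (3.04/√352.02) / (3.04/√352.02 + 3.84/√20.01) = 0.1620/(0.1620 + 0.8584) = 0.1588.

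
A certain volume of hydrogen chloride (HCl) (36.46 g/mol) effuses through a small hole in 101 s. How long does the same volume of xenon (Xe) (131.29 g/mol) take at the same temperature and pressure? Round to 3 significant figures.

192 s

From Graham's law, t_Xe/t_HCl = √(M_Xe/M_HCl) = √(131.29/36.46) = √3.601 = 1.898.
So the time for Xe is 101 × 1.898 = 192 s.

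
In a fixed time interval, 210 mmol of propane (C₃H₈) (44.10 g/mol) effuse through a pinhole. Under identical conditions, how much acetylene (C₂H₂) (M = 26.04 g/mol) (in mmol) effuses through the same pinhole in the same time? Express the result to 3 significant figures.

273 mmol

Since effusion rate ∝ 1/√M, rate_C₂H₂/rate_C₃H₈ = √(M_C₃H₈/M_C₂H₂) = √(44.10/26.04) = √1.694 = 1.301.
So the amount for C₂H₂ is 210 × 1.301 = 273 mmol.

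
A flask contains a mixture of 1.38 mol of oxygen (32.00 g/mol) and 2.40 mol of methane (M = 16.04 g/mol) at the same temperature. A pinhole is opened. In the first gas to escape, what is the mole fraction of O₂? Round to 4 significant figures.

Effusion rate of each component ∝ n_i/√M_i (partial pressure × 1/√M).
x_O₂(eff) = (n_O₂/√M_O₂) / (n_O₂/√M_O₂ + n_CH₄/√M_CH₄)
= (1.38/√32.00) / (1.38/√32.00 + 2.40/√16.04) = 0.2440/(0.2440 + 0.5993) = 0.2893.

0.2893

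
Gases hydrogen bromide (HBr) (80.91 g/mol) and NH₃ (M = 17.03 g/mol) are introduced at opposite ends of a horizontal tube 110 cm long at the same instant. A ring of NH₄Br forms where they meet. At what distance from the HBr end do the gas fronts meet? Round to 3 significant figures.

34.6 cm

The fronts meet when d_HBr + d_NH₃ = L with d_HBr/d_NH₃ = √(M_NH₃/M_HBr) (Graham's law). Here √(M_NH₃/M_HBr) = √(17.03/80.91) = 0.4588.
With d_HBr + d_NH₃ = 110 cm, d_NH₃ = 110/(1 + 0.4588) = 75.41 cm.
d_HBr = 110 − 75.41 = 34.6 cm.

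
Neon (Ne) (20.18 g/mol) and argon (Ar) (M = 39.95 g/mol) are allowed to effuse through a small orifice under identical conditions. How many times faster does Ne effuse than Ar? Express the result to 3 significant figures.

From Graham's law, rate_Ne/rate_Ar = √(M_Ar/M_Ne) = √(39.95/20.18) = √1.980 = 1.41.

1.41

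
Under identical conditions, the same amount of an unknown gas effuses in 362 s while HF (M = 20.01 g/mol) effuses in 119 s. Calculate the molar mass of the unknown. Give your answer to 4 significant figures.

185.2 g/mol

Since effusion rate ∝ 1/√M, t_X/t_HF = √(M_X/M_HF).
362/119 = 3.042 = √(M_X/20.01)
M_X = 20.01 × 3.042² = 20.01 × 9.254 = 185.2 g/mol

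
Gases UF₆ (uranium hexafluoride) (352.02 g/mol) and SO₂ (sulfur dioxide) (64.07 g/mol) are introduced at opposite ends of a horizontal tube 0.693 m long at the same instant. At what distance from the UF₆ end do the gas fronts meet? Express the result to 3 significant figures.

0.207 m

Distances travelled in equal time are proportional to diffusion rates, so d_UF₆/d_SO₂ = √(M_SO₂/M_UF₆) = √(64.07/352.02) = 0.4266.
With d_UF₆ + d_SO₂ = 0.693 m, d_SO₂ = 0.693/(1 + 0.4266) = 0.4858 m.
d_UF₆ = 0.693 − 0.4858 = 0.207 m.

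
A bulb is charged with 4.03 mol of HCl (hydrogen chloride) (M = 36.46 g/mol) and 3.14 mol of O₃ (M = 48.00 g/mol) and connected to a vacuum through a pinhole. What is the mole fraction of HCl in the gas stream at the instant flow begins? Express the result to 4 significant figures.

0.5956

Effusion rate of each component ∝ n_i/√M_i (partial pressure × 1/√M).
Mole fraction of HCl in the effusate = (n_HCl/√M_HCl) / (n_HCl/√M_HCl + n_O₃/√M_O₃)
= (4.03/√36.46) / (4.03/√36.46 + 3.14/√48.00) = 0.6674/(0.6674 + 0.4532) = 0.5956.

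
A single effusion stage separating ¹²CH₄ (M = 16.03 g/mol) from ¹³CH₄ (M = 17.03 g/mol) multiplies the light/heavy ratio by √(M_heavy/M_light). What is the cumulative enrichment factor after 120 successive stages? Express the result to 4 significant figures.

37.75

After 120 stages the ratio has grown by (√(17.03/16.03))^120 = (17.03/16.03)^(120/2).
= 1.06238^60 = 37.75.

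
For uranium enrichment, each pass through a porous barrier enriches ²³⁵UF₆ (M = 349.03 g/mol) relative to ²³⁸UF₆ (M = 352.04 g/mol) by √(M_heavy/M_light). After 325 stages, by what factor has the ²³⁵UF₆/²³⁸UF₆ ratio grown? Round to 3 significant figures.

Each stage multiplies the ratio by α = √(352.04/349.03), so after 325 stages the overall factor is α^325 = (352.04/349.03)^(325/2).
= 1.00862^(325/2) = 4.04.

4.04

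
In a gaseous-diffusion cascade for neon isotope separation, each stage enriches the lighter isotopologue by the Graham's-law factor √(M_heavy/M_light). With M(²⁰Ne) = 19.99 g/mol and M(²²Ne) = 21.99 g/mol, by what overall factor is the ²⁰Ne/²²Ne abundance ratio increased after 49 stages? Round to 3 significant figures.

After 49 stages the ratio has grown by (√(21.99/19.99))^49 = (21.99/19.99)^(49/2).
= 1.10005^(49/2) = 10.3.

10.3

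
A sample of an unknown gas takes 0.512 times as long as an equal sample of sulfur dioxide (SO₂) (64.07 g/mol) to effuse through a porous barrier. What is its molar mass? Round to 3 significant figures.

Using Graham's law: t_X/t_SO₂ = √(M_X/M_SO₂).
0.512 = √(M_X/64.07)
M_X = 64.07 × 0.512² = 64.07 × 0.2621 = 16.8 g/mol

16.8 g/mol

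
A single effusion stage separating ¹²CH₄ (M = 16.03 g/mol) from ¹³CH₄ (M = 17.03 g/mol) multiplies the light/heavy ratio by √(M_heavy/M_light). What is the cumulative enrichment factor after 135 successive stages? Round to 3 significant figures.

Overall factor = α^135 with α = √(17.03/16.03), i.e. (17.03/16.03)^(135/2).
= 1.06238^(135/2) = 59.4.

59.4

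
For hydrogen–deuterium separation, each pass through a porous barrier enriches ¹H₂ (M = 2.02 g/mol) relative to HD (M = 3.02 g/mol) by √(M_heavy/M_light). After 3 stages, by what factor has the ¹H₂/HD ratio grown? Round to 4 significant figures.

1.828

Overall factor = α^3 with α = √(3.02/2.02), i.e. (3.02/2.02)^(3/2).
= 1.49505^(3/2) = 1.828.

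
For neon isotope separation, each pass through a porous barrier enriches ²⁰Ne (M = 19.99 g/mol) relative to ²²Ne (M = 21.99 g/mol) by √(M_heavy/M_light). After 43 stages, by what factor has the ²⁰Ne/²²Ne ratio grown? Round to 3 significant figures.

7.77

After 43 stages the ratio has grown by (√(21.99/19.99))^43 = (21.99/19.99)^(43/2).
= 1.10005^(43/2) = 7.77.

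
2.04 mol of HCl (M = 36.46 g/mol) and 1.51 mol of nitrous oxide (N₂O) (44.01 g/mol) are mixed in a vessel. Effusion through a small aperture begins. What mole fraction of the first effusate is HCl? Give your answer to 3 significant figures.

Each component's effusion rate ∝ (its partial pressure)·(1/√M) ∝ n_i/√M_i.
So x_HCl in the escaping gas = (n_HCl/√M_HCl) / Σ(n_i/√M_i)
= (2.04/√36.46) / (2.04/√36.46 + 1.51/√44.01) = 0.3378/(0.3378 + 0.2276) = 0.597.

0.597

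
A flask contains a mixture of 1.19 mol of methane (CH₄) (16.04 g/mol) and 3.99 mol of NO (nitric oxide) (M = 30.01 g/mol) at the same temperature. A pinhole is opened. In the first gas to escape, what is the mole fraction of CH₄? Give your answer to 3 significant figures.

0.290

Each component's effusion rate ∝ (its partial pressure)·(1/√M) ∝ n_i/√M_i.
x_CH₄(eff) = (n_CH₄/√M_CH₄) / (n_CH₄/√M_CH₄ + n_NO/√M_NO)
= (1.19/√16.04) / (1.19/√16.04 + 3.99/√30.01) = 0.2971/(0.2971 + 0.7283) = 0.290.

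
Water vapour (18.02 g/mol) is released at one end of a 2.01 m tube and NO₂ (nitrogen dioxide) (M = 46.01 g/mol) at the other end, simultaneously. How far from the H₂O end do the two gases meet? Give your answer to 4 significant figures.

Distances travelled in equal time are proportional to diffusion rates, so d_H₂O/d_NO₂ = √(M_NO₂/M_H₂O) = √(46.01/18.02) = 1.598.
With d_H₂O + d_NO₂ = 2.01 m, d_NO₂ = 2.01/(1 + 1.598) = 0.7737 m.
d_H₂O = 2.01 − 0.7737 = 1.236 m.

1.236 m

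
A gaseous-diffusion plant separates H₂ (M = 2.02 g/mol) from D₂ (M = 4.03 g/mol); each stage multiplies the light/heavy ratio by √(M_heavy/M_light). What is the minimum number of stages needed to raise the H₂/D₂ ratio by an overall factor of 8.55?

Per stage α = (4.03/2.02)^(1/2) = 1.99505^0.5, giving ln α = 0.3453.
Need α^N ≥ 8.55 ⇒ N ≥ ln(8.55) / ln α = 2.146 / 0.3453 = 6.21.
Minimum whole number of stages: N = 7.

7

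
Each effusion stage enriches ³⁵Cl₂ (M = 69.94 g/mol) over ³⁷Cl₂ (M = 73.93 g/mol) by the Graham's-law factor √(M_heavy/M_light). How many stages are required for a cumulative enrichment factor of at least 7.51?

Single-stage factor α = √(73.93/69.94), so ln α = ½ ln(1.05705) = 0.02774.
Need α^N ≥ 7.51 ⇒ N ≥ ln(7.51) / ln α = 2.016 / 0.02774 = 72.68.
Rounding up, N = 73 stages.

73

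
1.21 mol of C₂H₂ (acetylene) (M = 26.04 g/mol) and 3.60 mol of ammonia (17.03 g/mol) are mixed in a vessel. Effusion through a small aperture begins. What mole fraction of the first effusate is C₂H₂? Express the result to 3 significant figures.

The effusion rate of species i is ∝ p_i/√M_i ∝ n_i/√M_i.
Mole fraction of C₂H₂ in the effusate = (n_C₂H₂/√M_C₂H₂) / (n_C₂H₂/√M_C₂H₂ + n_NH₃/√M_NH₃)
= (1.21/√26.04) / (1.21/√26.04 + 3.60/√17.03) = 0.2371/(0.2371 + 0.8724) = 0.214.

0.214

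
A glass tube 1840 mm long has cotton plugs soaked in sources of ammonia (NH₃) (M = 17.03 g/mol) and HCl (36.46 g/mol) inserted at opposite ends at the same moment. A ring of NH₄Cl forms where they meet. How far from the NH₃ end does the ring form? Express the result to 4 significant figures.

1093 mm

Graham's law gives d_NH₃/d_HCl = rate_NH₃/rate_HCl = √(M_HCl/M_NH₃) = √(36.46/17.03) = 1.463.
With d_NH₃ + d_HCl = 1840 mm, d_HCl = 1840/(1 + 1.463) = 747.0 mm.
d_NH₃ = 1840 − 747.0 = 1093 mm.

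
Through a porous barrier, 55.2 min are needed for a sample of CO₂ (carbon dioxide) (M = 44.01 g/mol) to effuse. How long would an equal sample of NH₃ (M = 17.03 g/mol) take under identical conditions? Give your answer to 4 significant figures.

34.34 min

From Graham's law, t_NH₃/t_CO₂ = √(M_NH₃/M_CO₂) = √(17.03/44.01) = √0.3870 = 0.6221.
So the time for NH₃ is 55.2 × 0.6221 = 34.34 min.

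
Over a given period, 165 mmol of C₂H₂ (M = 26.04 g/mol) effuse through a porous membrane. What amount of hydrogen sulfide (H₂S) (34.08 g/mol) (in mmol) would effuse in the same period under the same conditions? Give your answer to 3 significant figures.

Using Graham's law: rate_H₂S/rate_C₂H₂ = √(M_C₂H₂/M_H₂S) = √(26.04/34.08) = √0.7641 = 0.8741.
So the amount for H₂S is 165 × 0.8741 = 144 mmol.

144 mmol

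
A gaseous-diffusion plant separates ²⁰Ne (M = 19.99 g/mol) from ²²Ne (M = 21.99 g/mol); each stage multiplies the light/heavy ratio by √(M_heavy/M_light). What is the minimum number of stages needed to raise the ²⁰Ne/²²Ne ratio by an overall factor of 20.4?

Single-stage factor α = √(21.99/19.99), so ln α = ½ ln(1.10005) = 0.04768.
Need α^N ≥ 20.4 ⇒ N ≥ ln(20.4) / ln α = 3.016 / 0.04768 = 63.25.
Minimum whole number of stages: N = 64.

64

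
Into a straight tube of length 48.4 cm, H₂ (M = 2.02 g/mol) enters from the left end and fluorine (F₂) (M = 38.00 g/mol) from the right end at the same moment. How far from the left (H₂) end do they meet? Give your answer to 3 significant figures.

39.3 cm

Distances travelled in equal time are proportional to diffusion rates, so d_H₂/d_F₂ = √(M_F₂/M_H₂) = √(38.00/2.02) = 4.337.
With d_H₂ + d_F₂ = 48.4 cm, d_F₂ = 48.4/(1 + 4.337) = 9.068 cm.
d_H₂ = 48.4 − 9.068 = 39.3 cm.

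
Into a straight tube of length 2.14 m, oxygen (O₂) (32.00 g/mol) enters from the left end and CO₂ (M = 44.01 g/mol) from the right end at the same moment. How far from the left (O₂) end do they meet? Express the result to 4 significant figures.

In equal time, each gas travels a distance ∝ its rate ∝ 1/√M, so d_O₂/d_CO₂ = √(M_CO₂/M_O₂) = √(44.01/32.00) = 1.173.
With d_O₂ + d_CO₂ = 2.14 m, d_CO₂ = 2.14/(1 + 1.173) = 0.9849 m.
d_O₂ = 2.14 − 0.9849 = 1.155 m.

1.155 m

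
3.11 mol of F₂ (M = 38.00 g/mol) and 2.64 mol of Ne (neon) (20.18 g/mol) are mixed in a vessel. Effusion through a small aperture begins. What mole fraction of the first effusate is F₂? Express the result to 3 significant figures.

0.462

Rate_i ∝ x_i/√M_i (Graham's law weighted by mole fraction), so the effusate composition follows n_i/√M_i.
So x_F₂ in the escaping gas = (n_F₂/√M_F₂) / Σ(n_i/√M_i)
= (3.11/√38.00) / (3.11/√38.00 + 2.64/√20.18) = 0.5045/(0.5045 + 0.5877) = 0.462.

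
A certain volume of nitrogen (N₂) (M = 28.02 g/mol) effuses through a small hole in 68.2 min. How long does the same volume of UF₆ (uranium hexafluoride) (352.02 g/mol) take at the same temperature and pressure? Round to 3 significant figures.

From Graham's law, t_UF₆/t_N₂ = √(M_UF₆/M_N₂) = √(352.02/28.02) = √12.56 = 3.544.
So the time for UF₆ is 68.2 × 3.544 = 242 min.

242 min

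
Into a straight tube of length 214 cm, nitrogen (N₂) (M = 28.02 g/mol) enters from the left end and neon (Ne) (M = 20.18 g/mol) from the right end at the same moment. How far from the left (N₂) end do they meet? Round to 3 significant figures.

The fronts meet when d_N₂ + d_Ne = L with d_N₂/d_Ne = √(M_Ne/M_N₂) (Graham's law). Here √(M_Ne/M_N₂) = √(20.18/28.02) = 0.8486.
With d_N₂ + d_Ne = 214 cm, d_Ne = 214/(1 + 0.8486) = 115.8 cm.
d_N₂ = 214 − 115.8 = 98.2 cm.

98.2 cm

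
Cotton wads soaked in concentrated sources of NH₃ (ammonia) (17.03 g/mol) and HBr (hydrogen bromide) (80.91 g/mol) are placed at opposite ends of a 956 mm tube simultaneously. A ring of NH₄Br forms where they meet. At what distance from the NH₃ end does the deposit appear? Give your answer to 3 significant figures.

655 mm

Distances travelled in equal time are proportional to diffusion rates, so d_NH₃/d_HBr = √(M_HBr/M_NH₃) = √(80.91/17.03) = 2.180.
With d_NH₃ + d_HBr = 956 mm, d_HBr = 956/(1 + 2.180) = 300.7 mm.
d_NH₃ = 956 − 300.7 = 655 mm.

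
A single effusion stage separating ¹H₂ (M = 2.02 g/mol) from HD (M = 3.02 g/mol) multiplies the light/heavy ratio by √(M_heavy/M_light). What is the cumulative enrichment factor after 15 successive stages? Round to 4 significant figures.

After 15 stages the ratio has grown by (√(3.02/2.02))^15 = (3.02/2.02)^(15/2).
= 1.49505^(15/2) = 20.41.

20.41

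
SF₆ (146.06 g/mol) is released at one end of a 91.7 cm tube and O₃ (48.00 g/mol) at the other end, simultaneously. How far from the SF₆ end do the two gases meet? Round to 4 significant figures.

Distances travelled in equal time are proportional to diffusion rates, so d_SF₆/d_O₃ = √(M_O₃/M_SF₆) = √(48.00/146.06) = 0.5733.
With d_SF₆ + d_O₃ = 91.7 cm, d_O₃ = 91.7/(1 + 0.5733) = 58.29 cm.
d_SF₆ = 91.7 − 58.29 = 33.41 cm.

33.41 cm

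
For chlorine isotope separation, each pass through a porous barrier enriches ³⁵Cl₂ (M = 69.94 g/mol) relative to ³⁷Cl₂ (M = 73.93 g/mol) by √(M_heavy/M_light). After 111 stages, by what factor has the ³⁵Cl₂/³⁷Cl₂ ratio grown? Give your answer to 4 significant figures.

21.74

Each stage multiplies the ratio by α = √(73.93/69.94), so after 111 stages the overall factor is α^111 = (73.93/69.94)^(111/2).
= 1.05705^(111/2) = 21.74.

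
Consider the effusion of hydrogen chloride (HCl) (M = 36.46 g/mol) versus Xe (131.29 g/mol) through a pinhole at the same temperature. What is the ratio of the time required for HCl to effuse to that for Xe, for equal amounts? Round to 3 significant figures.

Since effusion rate ∝ 1/√M, t_HCl/t_Xe = √(M_HCl/M_Xe) = √(36.46/131.29) = √0.2777 = 0.527.

0.527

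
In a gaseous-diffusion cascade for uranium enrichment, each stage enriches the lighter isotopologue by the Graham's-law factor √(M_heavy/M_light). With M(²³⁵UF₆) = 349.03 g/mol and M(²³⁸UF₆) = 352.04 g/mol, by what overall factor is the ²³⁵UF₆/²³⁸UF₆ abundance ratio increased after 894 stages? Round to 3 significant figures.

46.4

After 894 stages the ratio has grown by (√(352.04/349.03))^894 = (352.04/349.03)^(894/2).
= 1.00862^447 = 46.4.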